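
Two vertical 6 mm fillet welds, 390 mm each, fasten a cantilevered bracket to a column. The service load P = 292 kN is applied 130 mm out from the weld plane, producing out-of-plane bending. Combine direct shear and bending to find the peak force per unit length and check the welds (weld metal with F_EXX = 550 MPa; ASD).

f_max ≈ 837 N/mm; NOT adequate

L_w = 2 × 390 = 780 mm; section modulus (unit throat) S = 2 × L²/6 = 50700 mm².
Direct shear f_v = P/L_w = 292×10³/780 = 374.4 N/mm.
Moment M = P × e = 292×10³ × 130 = 37960000 N·mm; bending f_b = M/S = 748.7 N/mm.
f_max = √(f_v² + f_b²) = √(374.4² + 748.7²) = 837.1 N/mm.
r_n/Ω = (1/2.0) × 0.6 × 550 × (0.707 × 6) = 699.9 N/mm → NOT adequate.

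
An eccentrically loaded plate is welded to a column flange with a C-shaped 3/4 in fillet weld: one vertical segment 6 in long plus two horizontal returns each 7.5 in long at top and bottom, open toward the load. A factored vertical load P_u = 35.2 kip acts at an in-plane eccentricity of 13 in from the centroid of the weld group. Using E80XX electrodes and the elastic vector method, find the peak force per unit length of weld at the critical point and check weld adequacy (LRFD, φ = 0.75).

E80XX → F_EXX = 80 ksi.
Total weld length L_w = 21 in. Treat welds as unit-width lines.
Centroid: x̄ = 2×7.5×3.75 / 21 = 2.679 in from the vertical weld.
Polar moment about centroid: J = I_x + I_y = [6³/12 + 2×7.5×3²] + [6×2.679² + 2(7.5³/12 + 7.5×1.071²)] = 283.6 in³.
Direct shear f_v = P/L_w = 35.2 / 21 = 1.676 kip/in (vertical).
Torsion M = P·e = 35.2 × 13 = 457.6 kip·in.
Critical point at (x, y) = (4.821, 3) from centroid. f_tx = M·y/J = 4.841 kip/in; f_ty = M·x/J = 7.78 kip/in.
Resultant f_max = √[f_tx² + (f_v + f_ty)²] = √[4.841² + (1.676 + 7.78)²] = 10.62 kip/in.
Capacity per unit length: φr_n = 0.75 × 0.6 × 80 × (0.707 × 0.75) = 19.09 kip/in.
10.62 ≤ 19.09 → adequate.

f_max ≈ 10.6 kip/in; adequate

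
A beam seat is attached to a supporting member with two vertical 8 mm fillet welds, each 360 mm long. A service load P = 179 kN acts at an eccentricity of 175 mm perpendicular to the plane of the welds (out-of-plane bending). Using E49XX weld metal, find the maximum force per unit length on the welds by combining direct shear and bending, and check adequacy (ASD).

f_max ≈ 767 N/mm; adequate

E49XX → F_EXX = 490 MPa.
L_w = 2 × 360 = 720 mm; section modulus (unit throat) S = 2 × L²/6 = 43200 mm².
Direct shear f_v = P/L_w = 179×10³/720 = 248.6 N/mm.
Moment M = P × e = 179×10³ × 175 = 31325000 N·mm; bending f_b = M/S = 725.1 N/mm.
f_max = √(f_v² + f_b²) = √(248.6² + 725.1²) = 766.6 N/mm.
r_n/Ω = (1/2.0) × 0.6 × 490 × (0.707 × 8) = 831.4 N/mm → adequate.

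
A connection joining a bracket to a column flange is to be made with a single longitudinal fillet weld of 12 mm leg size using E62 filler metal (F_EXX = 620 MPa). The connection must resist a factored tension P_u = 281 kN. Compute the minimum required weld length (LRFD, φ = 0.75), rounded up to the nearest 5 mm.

Throat t_e = 0.707 × 12 = 8.484 mm.
φr_n = 0.75 × 0.6 × 620 × 8.484 × 10⁻³ = 2.367 kN/mm.
L_req = P_u / φr_n = 281 / 2.367 = 118.7 mm total.
Round up → use L = 120 mm.

L = 120 mm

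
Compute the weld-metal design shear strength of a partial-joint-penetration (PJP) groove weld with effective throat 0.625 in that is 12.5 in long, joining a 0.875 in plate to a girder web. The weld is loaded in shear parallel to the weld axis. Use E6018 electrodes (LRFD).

E60XX → F_EXX = 60 ksi.
Effective throat (given) t_e = 0.625 in.
A_we = 0.625 × 12.5 = 7.812 in².
F_nw = 0.6 F_EXX = 36 ksi.
φR_n = 0.75 × 36 × 7.812 = 210.9 kips.

φR_n ≈ 211 kips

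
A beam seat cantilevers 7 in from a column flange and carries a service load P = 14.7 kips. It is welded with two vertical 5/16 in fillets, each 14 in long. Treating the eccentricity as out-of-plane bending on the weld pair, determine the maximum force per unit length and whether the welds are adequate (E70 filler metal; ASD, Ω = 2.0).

E70XX → F_EXX = 70 ksi.
L_w = 2 × 14 = 28 in; section modulus (unit throat) S = 2 × L²/6 = 65.33 in².
Direct shear f_v = P/L_w = 14.7/28 = 0.525 kip/in.
Moment M = P × e = 14.7 × 7 = 102.9 kip·in; bending f_b = M/S = 1.575 kip/in.
f_max = √(f_v² + f_b²) = √(0.525² + 1.575²) = 1.66 kip/in.
r_n/Ω = (1/2.0) × 0.6 × 70 × (0.707 × 0.3125) = 4.64 kip/in → adequate.

f_max ≈ 1.66 kip/in; adequate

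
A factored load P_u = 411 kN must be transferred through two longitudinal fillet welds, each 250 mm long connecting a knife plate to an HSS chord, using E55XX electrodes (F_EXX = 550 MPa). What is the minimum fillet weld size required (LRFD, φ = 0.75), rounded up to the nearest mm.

Total weld length L = 500 mm.
Required throat t_e = P_u / (φ × 0.6 F_EXX × L) = 411 / (0.75 × 0.6 × 550 × 500 × 10⁻³) = 3.321 mm.
Required leg w = t_e / 0.707 = 4.698 mm → use 5 mm.

w = 5 mm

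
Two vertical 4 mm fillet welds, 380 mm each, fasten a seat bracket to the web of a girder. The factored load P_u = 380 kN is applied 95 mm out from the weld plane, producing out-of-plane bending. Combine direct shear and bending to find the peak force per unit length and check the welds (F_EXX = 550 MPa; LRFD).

L_w = 2 × 380 = 760 mm; section modulus (unit throat) S = 2 × L²/6 = 48130 mm².
Direct shear f_v = P/L_w = 380×10³/760 = 500 N/mm.
Moment M = P × e = 380×10³ × 95 = 36100000 N·mm; bending f_b = M/S = 750 N/mm.
f_max = √(f_v² + f_b²) = √(500² + 750²) = 901.4 N/mm.
φr_n = 0.75 × 0.6 × 550 × (0.707 × 4) = 699.9 N/mm → NOT adequate.

f_max ≈ 901 N/mm; NOT adequate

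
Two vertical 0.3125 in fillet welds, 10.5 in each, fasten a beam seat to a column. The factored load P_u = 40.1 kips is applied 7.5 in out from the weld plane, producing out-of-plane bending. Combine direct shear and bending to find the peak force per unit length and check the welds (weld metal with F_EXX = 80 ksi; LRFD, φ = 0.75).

L_w = 2 × 10.5 = 21 in; section modulus (unit throat) S = 2 × L²/6 = 36.75 in².
Direct shear f_v = P/L_w = 40.1/21 = 1.91 kip/in.
Moment M = P × e = 40.1 × 7.5 = 300.75 kip·in; bending f_b = M/S = 8.184 kip/in.
f_max = √(f_v² + f_b²) = √(1.91² + 8.184²) = 8.403 kip/in.
φr_n = 0.75 × 0.6 × 80 × (0.707 × 0.3125) = 7.954 kip/in → NOT adequate.

f_max ≈ 8.4 kip/in; NOT adequate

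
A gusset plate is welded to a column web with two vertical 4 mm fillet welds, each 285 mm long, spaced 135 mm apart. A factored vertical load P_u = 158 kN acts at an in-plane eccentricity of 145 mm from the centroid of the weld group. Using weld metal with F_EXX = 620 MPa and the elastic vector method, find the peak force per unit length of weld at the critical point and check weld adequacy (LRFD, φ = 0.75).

Total weld length L_w = 570 mm. Treat welds as unit-width lines.
Polar moment about centroid: J = 2[d³/12 + d(b/2)²] = 2[285³/12 + 285×67.5²] = 6455000 mm³.
Direct shear f_v = P/L_w = 158×10³ / 570 = 277.2 N/mm (vertical).
Torsion M = P·e = 158×10³ × 145 = 22910000 N·mm.
Critical point at (x, y) = (67.5, 142.5) from centroid. f_tx = M·y/J = 505.7 N/mm; f_ty = M·x/J = 239.6 N/mm.
Resultant f_max = √[f_tx² + (f_v + f_ty)²] = √[505.7² + (277.2 + 239.6)²] = 723.1 N/mm.
Capacity per unit length: φr_n = 0.75 × 0.6 × 620 × (0.707 × 4) = 789 N/mm.
723.1 ≤ 789 → adequate.

f_max ≈ 723 N/mm; adequate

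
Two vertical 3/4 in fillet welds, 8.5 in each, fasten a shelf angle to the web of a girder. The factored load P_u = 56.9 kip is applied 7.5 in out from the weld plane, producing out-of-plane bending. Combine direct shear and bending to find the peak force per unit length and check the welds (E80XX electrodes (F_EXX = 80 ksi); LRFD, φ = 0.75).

f_max ≈ 18 kip/in; adequate

L_w = 2 × 8.5 = 17 in; section modulus (unit throat) S = 2 × L²/6 = 24.08 in².
Direct shear f_v = P/L_w = 56.9/17 = 3.347 kip/in.
Moment M = P × e = 56.9 × 7.5 = 426.75 kip·in; bending f_b = M/S = 17.72 kip/in.
f_max = √(f_v² + f_b²) = √(3.347² + 17.72²) = 18.03 kip/in.
φr_n = 0.75 × 0.6 × 80 × (0.707 × 0.75) = 19.09 kip/in → adequate.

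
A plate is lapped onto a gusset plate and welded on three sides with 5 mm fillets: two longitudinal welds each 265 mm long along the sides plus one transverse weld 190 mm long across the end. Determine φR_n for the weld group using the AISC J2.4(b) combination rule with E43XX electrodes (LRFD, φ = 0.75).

φR_n ≈ 503 kN

E43XX → F_EXX = 430 MPa.
t_e = 0.707 × 5 = 3.535 mm.
R_nwl = 0.6 × 430 × 3.535 × 530 × 10⁻³ = 483.4 kN (longitudinal, 2 welds).
R_nwt = 0.6 × 430 × 3.535 × 190 × 10⁻³ = 173.3 kN (transverse, base value).
(i) R_nwl + R_nwt = 656.7 kN; (ii) 0.85 R_nwl + 1.5 R_nwt = 670.8 kN.
R_n = max = 670.8 kN [governs: (ii)]; φR_n = 503.1 kN.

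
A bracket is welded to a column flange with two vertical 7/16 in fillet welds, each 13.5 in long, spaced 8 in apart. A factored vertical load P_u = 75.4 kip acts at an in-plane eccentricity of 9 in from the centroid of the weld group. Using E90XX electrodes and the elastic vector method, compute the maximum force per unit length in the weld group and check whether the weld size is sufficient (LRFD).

f_max ≈ 8.11 kip/in; adequate

E90XX → F_EXX = 90 ksi.
Total weld length L_w = 27 in. Treat welds as unit-width lines.
Polar moment about centroid: J = 2[d³/12 + d(b/2)²] = 2[13.5³/12 + 13.5×4²] = 842.1 in³.
Direct shear f_v = P/L_w = 75.4 / 27 = 2.793 kip/in (vertical).
Torsion M = P·e = 75.4 × 9 = 678.6 kip·in.
Critical point at (x, y) = (4, 6.75) from centroid. f_tx = M·y/J = 5.44 kip/in; f_ty = M·x/J = 3.224 kip/in.
Resultant f_max = √[f_tx² + (f_v + f_ty)²] = √[5.44² + (2.793 + 3.224)²] = 8.111 kip/in.
Capacity per unit length: φr_n = 0.75 × 0.6 × 90 × (0.707 × 0.4375) = 12.53 kip/in.
8.111 ≤ 12.53 → adequate.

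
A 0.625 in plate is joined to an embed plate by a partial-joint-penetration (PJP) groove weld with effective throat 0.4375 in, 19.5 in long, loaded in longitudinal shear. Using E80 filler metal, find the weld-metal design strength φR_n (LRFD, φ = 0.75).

φR_n ≈ 307 kips

E80XX → F_EXX = 80 ksi.
Effective throat (given) t_e = 0.4375 in.
A_we = 0.4375 × 19.5 = 8.531 in².
F_nw = 0.6 F_EXX = 48 ksi.
φR_n = 0.75 × 48 × 8.531 = 307.1 kips.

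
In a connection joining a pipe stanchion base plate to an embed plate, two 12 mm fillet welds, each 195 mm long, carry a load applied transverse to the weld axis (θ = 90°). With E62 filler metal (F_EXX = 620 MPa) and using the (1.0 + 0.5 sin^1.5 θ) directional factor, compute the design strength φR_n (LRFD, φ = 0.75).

t_e = 0.707 × 12 = 8.484 mm; A_we = 8.484 × 390 = 3309 mm².
Directional factor: 1.0 + 0.5 sin^1.5(90°) = 1.5.
F_nw = 0.6 × 620 × 1.5 = 558 MPa.
φR_n = 0.75 × 558 × 3309 × 10⁻³ = 1385 kN.

φR_n ≈ 1380 kN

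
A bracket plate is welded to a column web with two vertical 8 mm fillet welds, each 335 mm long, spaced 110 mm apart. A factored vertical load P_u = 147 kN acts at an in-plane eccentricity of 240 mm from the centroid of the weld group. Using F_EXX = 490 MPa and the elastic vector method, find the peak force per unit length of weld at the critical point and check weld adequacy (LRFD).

Total weld length L_w = 670 mm. Treat welds as unit-width lines.
Polar moment about centroid: J = 2[d³/12 + d(b/2)²] = 2[335³/12 + 335×55²] = 8293000 mm³.
Direct shear f_v = P/L_w = 147×10³ / 670 = 219.4 N/mm (vertical).
Torsion M = P·e = 147×10³ × 240 = 35280000 N·mm.
Critical point at (x, y) = (55, 167.5) from centroid. f_tx = M·y/J = 712.6 N/mm; f_ty = M·x/J = 234 N/mm.
Resultant f_max = √[f_tx² + (f_v + f_ty)²] = √[712.6² + (219.4 + 234)²] = 844.6 N/mm.
Capacity per unit length: φr_n = 0.75 × 0.6 × 490 × (0.707 × 8) = 1247 N/mm.
844.6 ≤ 1247 → adequate.

f_max ≈ 845 N/mm; adequate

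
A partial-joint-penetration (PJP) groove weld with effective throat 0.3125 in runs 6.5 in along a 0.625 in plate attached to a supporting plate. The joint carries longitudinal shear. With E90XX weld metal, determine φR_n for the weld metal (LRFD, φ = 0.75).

φR_n ≈ 82.3 kip

E90XX → F_EXX = 90 ksi.
Effective throat (given) t_e = 0.3125 in.
A_we = 0.3125 × 6.5 = 2.031 in².
F_nw = 0.6 F_EXX = 54 ksi.
φR_n = 0.75 × 54 × 2.031 = 82.27 kip.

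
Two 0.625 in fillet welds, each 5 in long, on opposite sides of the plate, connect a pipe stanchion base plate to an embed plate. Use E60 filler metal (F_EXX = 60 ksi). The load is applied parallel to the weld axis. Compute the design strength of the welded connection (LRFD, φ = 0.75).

φR_n ≈ 119 kip

Effective throat t_e = 0.707 × 0.625 = 0.4419 in.
Total length L = 10 in; A_we = 0.4419 × 10 = 4.419 in².
F_nw = 0.6 F_EXX = 0.6 × 60 = 36 ksi.
φR_n = 0.75 × 36 × 4.419 = 119.3 kip.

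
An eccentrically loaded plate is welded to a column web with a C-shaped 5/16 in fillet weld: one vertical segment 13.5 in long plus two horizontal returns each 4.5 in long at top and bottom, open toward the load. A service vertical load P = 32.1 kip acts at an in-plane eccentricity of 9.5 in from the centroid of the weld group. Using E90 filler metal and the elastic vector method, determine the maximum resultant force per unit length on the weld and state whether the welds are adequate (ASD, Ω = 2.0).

E90XX → F_EXX = 90 ksi.
Total weld length L_w = 22.5 in. Treat welds as unit-width lines.
Centroid: x̄ = 2×4.5×2.25 / 22.5 = 0.9 in from the vertical weld.
Polar moment about centroid: J = I_x + I_y = [13.5³/12 + 2×4.5×6.75²] + [13.5×0.9² + 2(4.5³/12 + 4.5×1.35²)] = 657.6 in³.
Direct shear f_v = P/L_w = 32.1 / 22.5 = 1.427 kip/in (vertical).
Torsion M = P·e = 32.1 × 9.5 = 304.95 kip·in.
Critical point at (x, y) = (3.6, 6.75) from centroid. f_tx = M·y/J = 3.13 kip/in; f_ty = M·x/J = 1.669 kip/in.
Resultant f_max = √[f_tx² + (f_v + f_ty)²] = √[3.13² + (1.427 + 1.669)²] = 4.403 kip/in.
Capacity per unit length: r_n/Ω = (1/2.0) × 0.6 × 90 × (0.707 × 0.3125) = 5.965 kip/in.
4.403 ≤ 5.965 → adequate.

f_max ≈ 4.4 kip/in; adequate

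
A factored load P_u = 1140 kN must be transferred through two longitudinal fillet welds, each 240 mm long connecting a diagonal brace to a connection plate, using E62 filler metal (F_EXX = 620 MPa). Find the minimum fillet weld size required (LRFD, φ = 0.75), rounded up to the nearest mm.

w = 13 mm

Total weld length L = 480 mm.
Required throat t_e = P_u / (φ × 0.6 F_EXX × L) = 1140 / (0.75 × 0.6 × 620 × 480 × 10⁻³) = 8.513 mm.
Required leg w = t_e / 0.707 = 12.04 mm → use 13 mm.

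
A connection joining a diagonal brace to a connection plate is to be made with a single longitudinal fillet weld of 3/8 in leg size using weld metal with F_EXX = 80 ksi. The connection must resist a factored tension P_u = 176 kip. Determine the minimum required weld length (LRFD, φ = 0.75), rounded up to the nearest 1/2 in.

L = 18.5 in

Throat t_e = 0.707 × 0.375 = 0.2651 in.
φr_n = 0.75 × 0.6 × 80 × 0.2651 = 9.544 kip/in.
L_req = P_u / φr_n = 176 / 9.544 = 18.44 in total.
Round up → use L = 18.5 in.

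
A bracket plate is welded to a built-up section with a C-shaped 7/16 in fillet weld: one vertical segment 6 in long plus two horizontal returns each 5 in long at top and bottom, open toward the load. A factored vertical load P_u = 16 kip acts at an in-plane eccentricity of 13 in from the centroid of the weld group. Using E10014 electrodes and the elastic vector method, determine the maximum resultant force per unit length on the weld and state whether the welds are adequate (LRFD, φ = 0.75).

f_max ≈ 7.02 kip/in; adequate

E100XX → F_EXX = 100 ksi.
Total weld length L_w = 16 in. Treat welds as unit-width lines.
Centroid: x̄ = 2×5×2.5 / 16 = 1.562 in from the vertical weld.
Polar moment about centroid: J = I_x + I_y = [6³/12 + 2×5×3²] + [6×1.562² + 2(5³/12 + 5×0.9375²)] = 152.3 in³.
Direct shear f_v = P/L_w = 16 / 16 = 1 kip/in (vertical).
Torsion M = P·e = 16 × 13 = 208 kip·in.
Critical point at (x, y) = (3.438, 3) from centroid. f_tx = M·y/J = 4.098 kip/in; f_ty = M·x/J = 4.696 kip/in.
Resultant f_max = √[f_tx² + (f_v + f_ty)²] = √[4.098² + (1 + 4.696)²] = 7.017 kip/in.
Capacity per unit length: φr_n = 0.75 × 0.6 × 100 × (0.707 × 0.4375) = 13.92 kip/in.
7.017 ≤ 13.92 → adequate.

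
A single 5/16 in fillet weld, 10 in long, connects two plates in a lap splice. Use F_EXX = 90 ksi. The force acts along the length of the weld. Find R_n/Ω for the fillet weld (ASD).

R_n/Ω ≈ 59.7 kips

Effective throat t_e = 0.707 × 0.3125 = 0.2209 in.
Total length L = 10 in; A_we = 0.2209 × 10 = 2.209 in².
F_nw = 0.6 F_EXX = 0.6 × 90 = 54 ksi.
R_n = 54 × 2.209 = 119.3 kips; R_n/Ω = 119.3/2.0 = 59.65 kips.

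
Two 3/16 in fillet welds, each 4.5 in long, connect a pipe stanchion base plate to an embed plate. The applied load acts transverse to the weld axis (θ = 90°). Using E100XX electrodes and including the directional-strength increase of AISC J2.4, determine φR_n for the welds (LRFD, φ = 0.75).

φR_n ≈ 80.5 kips

E100XX → F_EXX = 100 ksi.
t_e = 0.707 × 0.1875 = 0.1326 in; A_we = 0.1326 × 9 = 1.193 in².
Directional factor: 1.0 + 0.5 sin^1.5(90°) = 1.5.
F_nw = 0.6 × 100 × 1.5 = 90 ksi.
φR_n = 0.75 × 90 × 1.193 = 80.53 kips.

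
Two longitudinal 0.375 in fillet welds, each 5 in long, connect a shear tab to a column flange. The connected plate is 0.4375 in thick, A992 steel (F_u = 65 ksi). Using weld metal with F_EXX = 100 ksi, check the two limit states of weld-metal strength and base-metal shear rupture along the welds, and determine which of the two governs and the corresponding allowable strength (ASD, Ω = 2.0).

R_n/Ω ≈ 79.5 kips (weld metal governs)

t_e = 0.707 × 0.375 = 0.2651 in; L = 10 in.
Weld metal: R_n/Ω = (1/2.0) × 0.6 × 100 × 0.2651 × 10 = 79.54 kips.
Base metal (shear rupture): R_n/Ω = (1/2.0) × 0.6 × 65 × 0.4375 × 10 = 85.31 kips.
Governing: weld metal.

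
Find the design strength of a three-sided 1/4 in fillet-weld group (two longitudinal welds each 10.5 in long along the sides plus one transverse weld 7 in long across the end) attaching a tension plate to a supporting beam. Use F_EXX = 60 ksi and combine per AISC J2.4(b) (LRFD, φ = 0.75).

φR_n ≈ 135 kips

t_e = 0.707 × 0.25 = 0.1767 in.
R_nwl = 0.6 × 60 × 0.1767 × 21 = 133.6 kips (longitudinal, 2 welds).
R_nwt = 0.6 × 60 × 0.1767 × 7 = 44.54 kips (transverse, base value).
(i) R_nwl + R_nwt = 178.2 kips; (ii) 0.85 R_nwl + 1.5 R_nwt = 180.4 kips.
R_n = max = 180.4 kips [governs: (ii)]; φR_n = 135.3 kips.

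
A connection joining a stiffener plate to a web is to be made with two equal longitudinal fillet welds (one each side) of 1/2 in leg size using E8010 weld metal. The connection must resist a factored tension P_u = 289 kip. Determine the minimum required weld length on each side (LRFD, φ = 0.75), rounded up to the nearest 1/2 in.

L = 11.5 in on each side

E80XX → F_EXX = 80 ksi.
Throat t_e = 0.707 × 0.5 = 0.3535 in.
φr_n = 0.75 × 0.6 × 80 × 0.3535 = 12.73 kip/in.
L_req = P_u / φr_n = 289 / 12.73 = 22.71 in total.
Per side: 22.71 / 2 = 11.35 in.
Round up → use L = 11.5 in on each side.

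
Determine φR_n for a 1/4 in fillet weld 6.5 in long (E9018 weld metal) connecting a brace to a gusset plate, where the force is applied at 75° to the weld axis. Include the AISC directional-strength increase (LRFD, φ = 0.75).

E90XX → F_EXX = 90 ksi.
t_e = 0.707 × 0.25 = 0.1767 in; A_we = 0.1767 × 6.5 = 1.149 in².
Directional factor: 1.0 + 0.5 sin^1.5(75°) = 1.475.
F_nw = 0.6 × 90 × 1.475 = 79.63 ksi.
φR_n = 0.75 × 79.63 × 1.149 = 68.62 kips.

φR_n ≈ 68.6 kips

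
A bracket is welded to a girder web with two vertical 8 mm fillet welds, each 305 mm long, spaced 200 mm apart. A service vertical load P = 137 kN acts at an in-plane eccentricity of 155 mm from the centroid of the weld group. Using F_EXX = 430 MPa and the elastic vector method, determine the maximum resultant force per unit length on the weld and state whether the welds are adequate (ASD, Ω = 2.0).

Total weld length L_w = 610 mm. Treat welds as unit-width lines.
Polar moment about centroid: J = 2[d³/12 + d(b/2)²] = 2[305³/12 + 305×100²] = 10830000 mm³.
Direct shear f_v = P/L_w = 137×10³ / 610 = 224.6 N/mm (vertical).
Torsion M = P·e = 137×10³ × 155 = 21235000 N·mm.
Critical point at (x, y) = (100, 152.5) from centroid. f_tx = M·y/J = 299 N/mm; f_ty = M·x/J = 196.1 N/mm.
Resultant f_max = √[f_tx² + (f_v + f_ty)²] = √[299² + (224.6 + 196.1)²] = 516.1 N/mm.
Capacity per unit length: r_n/Ω = (1/2.0) × 0.6 × 430 × (0.707 × 8) = 729.6 N/mm.
516.1 ≤ 729.6 → adequate.

f_max ≈ 516 N/mm; adequate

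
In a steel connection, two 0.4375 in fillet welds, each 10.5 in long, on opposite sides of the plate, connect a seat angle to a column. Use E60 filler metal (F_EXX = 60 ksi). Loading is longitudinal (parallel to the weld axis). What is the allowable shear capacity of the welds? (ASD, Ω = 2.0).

R_n/Ω ≈ 117 kips

Effective throat t_e = 0.707 × 0.4375 = 0.3093 in.
Total length L = 21 in; A_we = 0.3093 × 21 = 6.496 in².
F_nw = 0.6 F_EXX = 0.6 × 60 = 36 ksi.
R_n = 36 × 6.496 = 233.8 kips; R_n/Ω = 233.8/2.0 = 116.9 kips.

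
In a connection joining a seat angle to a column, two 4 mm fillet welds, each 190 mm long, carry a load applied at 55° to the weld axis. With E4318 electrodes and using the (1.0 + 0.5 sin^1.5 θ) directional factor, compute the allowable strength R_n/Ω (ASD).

R_n/Ω ≈ 190 kN

E43XX → F_EXX = 430 MPa.
t_e = 0.707 × 4 = 2.828 mm; A_we = 2.828 × 380 = 1075 mm².
Directional factor: 1.0 + 0.5 sin^1.5(55°) = 1.371.
F_nw = 0.6 × 430 × 1.371 = 353.6 MPa.
R_n/Ω = (353.6 × 1075) / 2.0 × 10⁻³ = 190 kN.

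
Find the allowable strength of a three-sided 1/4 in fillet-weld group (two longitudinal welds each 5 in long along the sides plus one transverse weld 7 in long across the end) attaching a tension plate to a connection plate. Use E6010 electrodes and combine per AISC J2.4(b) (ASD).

E60XX → F_EXX = 60 ksi.
t_e = 0.707 × 0.25 = 0.1767 in.
R_nwl = 0.6 × 60 × 0.1767 × 10 = 63.63 kip (longitudinal, 2 welds).
R_nwt = 0.6 × 60 × 0.1767 × 7 = 44.54 kip (transverse, base value).
(i) R_nwl + R_nwt = 108.2 kip; (ii) 0.85 R_nwl + 1.5 R_nwt = 120.9 kip.
R_n = max = 120.9 kip [governs: (ii)]; R_n/Ω = 60.45 kip.

R_n/Ω ≈ 60.4 kip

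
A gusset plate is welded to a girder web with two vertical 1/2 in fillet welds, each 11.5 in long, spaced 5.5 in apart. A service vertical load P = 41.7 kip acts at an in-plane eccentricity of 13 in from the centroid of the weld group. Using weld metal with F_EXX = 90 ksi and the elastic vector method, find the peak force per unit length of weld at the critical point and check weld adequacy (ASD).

f_max ≈ 9.02 kip/in; adequate

Total weld length L_w = 23 in. Treat welds as unit-width lines.
Polar moment about centroid: J = 2[d³/12 + d(b/2)²] = 2[11.5³/12 + 11.5×2.75²] = 427.4 in³.
Direct shear f_v = P/L_w = 41.7 / 23 = 1.813 kip/in (vertical).
Torsion M = P·e = 41.7 × 13 = 542.1 kip·in.
Critical point at (x, y) = (2.75, 5.75) from centroid. f_tx = M·y/J = 7.293 kip/in; f_ty = M·x/J = 3.488 kip/in.
Resultant f_max = √[f_tx² + (f_v + f_ty)²] = √[7.293² + (1.813 + 3.488)²] = 9.016 kip/in.
Capacity per unit length: r_n/Ω = (1/2.0) × 0.6 × 90 × (0.707 × 0.5) = 9.544 kip/in.
9.016 ≤ 9.544 → adequate.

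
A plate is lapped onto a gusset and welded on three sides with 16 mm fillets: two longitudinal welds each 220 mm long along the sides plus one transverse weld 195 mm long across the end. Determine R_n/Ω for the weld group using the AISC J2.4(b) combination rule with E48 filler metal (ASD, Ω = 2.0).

R_n/Ω ≈ 1090 kN

E48XX → F_EXX = 480 MPa.
t_e = 0.707 × 16 = 11.31 mm.
R_nwl = 0.6 × 480 × 11.31 × 440 × 10⁻³ = 1433 kN (longitudinal, 2 welds).
R_nwt = 0.6 × 480 × 11.31 × 195 × 10⁻³ = 635.3 kN (transverse, base value).
(i) R_nwl + R_nwt = 2069 kN; (ii) 0.85 R_nwl + 1.5 R_nwt = 2171 kN.
R_n = max = 2171 kN [governs: (ii)]; R_n/Ω = 1086 kN.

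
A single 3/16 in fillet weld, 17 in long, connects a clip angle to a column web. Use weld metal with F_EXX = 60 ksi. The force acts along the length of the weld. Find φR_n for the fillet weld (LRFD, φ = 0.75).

Effective throat t_e = 0.707 × 0.1875 = 0.1326 in.
Total length L = 17 in; A_we = 0.1326 × 17 = 2.254 in².
F_nw = 0.6 F_EXX = 0.6 × 60 = 36 ksi.
φR_n = 0.75 × 36 × 2.254 = 60.85 kips.

φR_n ≈ 60.8 kips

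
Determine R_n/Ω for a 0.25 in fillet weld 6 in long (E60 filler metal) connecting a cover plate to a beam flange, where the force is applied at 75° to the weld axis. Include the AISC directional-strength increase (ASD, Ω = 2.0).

R_n/Ω ≈ 28.1 kip

E60XX → F_EXX = 60 ksi.
t_e = 0.707 × 0.25 = 0.1767 in; A_we = 0.1767 × 6 = 1.06 in².
Directional factor: 1.0 + 0.5 sin^1.5(75°) = 1.475.
F_nw = 0.6 × 60 × 1.475 = 53.09 ksi.
R_n/Ω = (53.09 × 1.06) / 2.0 = 28.15 kip.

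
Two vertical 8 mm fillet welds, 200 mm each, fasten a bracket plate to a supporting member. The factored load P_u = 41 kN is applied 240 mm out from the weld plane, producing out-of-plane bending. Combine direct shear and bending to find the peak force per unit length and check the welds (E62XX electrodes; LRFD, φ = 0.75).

E62XX → F_EXX = 620 MPa.
L_w = 2 × 200 = 400 mm; section modulus (unit throat) S = 2 × L²/6 = 13330 mm².
Direct shear f_v = P/L_w = 41×10³/400 = 102.5 N/mm.
Moment M = P × e = 41×10³ × 240 = 9840000 N·mm; bending f_b = M/S = 738 N/mm.
f_max = √(f_v² + f_b²) = √(102.5² + 738²) = 745.1 N/mm.
φr_n = 0.75 × 0.6 × 620 × (0.707 × 8) = 1578 N/mm → adequate.

f_max ≈ 745 N/mm; adequate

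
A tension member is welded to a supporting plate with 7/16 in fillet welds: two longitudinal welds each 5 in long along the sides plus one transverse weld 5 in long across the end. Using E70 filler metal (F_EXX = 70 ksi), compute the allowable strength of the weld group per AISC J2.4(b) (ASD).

t_e = 0.707 × 0.4375 = 0.3093 in.
R_nwl = 0.6 × 70 × 0.3093 × 10 = 129.9 kip (longitudinal, 2 welds).
R_nwt = 0.6 × 70 × 0.3093 × 5 = 64.96 kip (transverse, base value).
(i) R_nwl + R_nwt = 194.9 kip; (ii) 0.85 R_nwl + 1.5 R_nwt = 207.9 kip.
R_n = max = 207.9 kip [governs: (ii)]; R_n/Ω = 103.9 kip.

R_n/Ω ≈ 104 kip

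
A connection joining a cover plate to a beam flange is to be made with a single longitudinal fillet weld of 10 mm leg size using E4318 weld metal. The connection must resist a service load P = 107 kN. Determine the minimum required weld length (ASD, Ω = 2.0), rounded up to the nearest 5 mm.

E43XX → F_EXX = 430 MPa.
Throat t_e = 0.707 × 10 = 7.07 mm.
r_n/Ω = (0.6 × 430 × 7.07) / 2.0 = 912 N/mm = 0.912 kN/mm.
L_req = P / (r_n/Ω) = 107 / 0.912 = 117.3 mm total.
Round up → use L = 120 mm.

L = 120 mm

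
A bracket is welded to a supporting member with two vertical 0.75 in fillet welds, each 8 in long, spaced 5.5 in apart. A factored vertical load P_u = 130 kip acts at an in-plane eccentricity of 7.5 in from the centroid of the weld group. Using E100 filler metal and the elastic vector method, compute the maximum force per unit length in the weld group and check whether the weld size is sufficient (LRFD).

E100XX → F_EXX = 100 ksi.
Total weld length L_w = 16 in. Treat welds as unit-width lines.
Polar moment about centroid: J = 2[d³/12 + d(b/2)²] = 2[8³/12 + 8×2.75²] = 206.3 in³.
Direct shear f_v = P/L_w = 130 / 16 = 8.125 kip/in (vertical).
Torsion M = P·e = 130 × 7.5 = 975 kip·in.
Critical point at (x, y) = (2.75, 4) from centroid. f_tx = M·y/J = 18.9 kip/in; f_ty = M·x/J = 12.99 kip/in.
Resultant f_max = √[f_tx² + (f_v + f_ty)²] = √[18.9² + (8.125 + 12.99)²] = 28.34 kip/in.
Capacity per unit length: φr_n = 0.75 × 0.6 × 100 × (0.707 × 0.75) = 23.86 kip/in.
28.34 > 23.86 → NOT adequate.

f_max ≈ 28.3 kip/in; NOT adequate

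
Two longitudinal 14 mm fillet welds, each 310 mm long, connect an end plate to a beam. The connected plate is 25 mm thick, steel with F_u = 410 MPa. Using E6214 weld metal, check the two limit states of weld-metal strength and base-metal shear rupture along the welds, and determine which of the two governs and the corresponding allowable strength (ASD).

R_n/Ω ≈ 1140 kN (weld metal governs)

E62XX → F_EXX = 620 MPa.
t_e = 0.707 × 14 = 9.898 mm; L = 620 mm.
Weld metal: R_n/Ω = (1/2.0) × 0.6 × 620 × 9.898 × 620 × 10⁻³ = 1141 kN.
Base metal (shear rupture): R_n/Ω = (1/2.0) × 0.6 × 410 × 25 × 620 × 10⁻³ = 1906 kN.
Governing: weld metal.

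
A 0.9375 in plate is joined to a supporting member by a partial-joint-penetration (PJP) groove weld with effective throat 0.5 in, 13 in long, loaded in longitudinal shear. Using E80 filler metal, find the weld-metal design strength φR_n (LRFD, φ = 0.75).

φR_n ≈ 234 kip

E80XX → F_EXX = 80 ksi.
Effective throat (given) t_e = 0.5 in.
A_we = 0.5 × 13 = 6.5 in².
F_nw = 0.6 F_EXX = 48 ksi.
φR_n = 0.75 × 48 × 6.5 = 234 kip.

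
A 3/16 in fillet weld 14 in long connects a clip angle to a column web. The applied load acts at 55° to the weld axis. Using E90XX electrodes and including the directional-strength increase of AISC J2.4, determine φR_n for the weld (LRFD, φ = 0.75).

E90XX → F_EXX = 90 ksi.
t_e = 0.707 × 0.1875 = 0.1326 in; A_we = 0.1326 × 14 = 1.856 in².
Directional factor: 1.0 + 0.5 sin^1.5(55°) = 1.371.
F_nw = 0.6 × 90 × 1.371 = 74.02 ksi.
φR_n = 0.75 × 74.02 × 1.856 = 103 kip.

φR_n ≈ 103 kip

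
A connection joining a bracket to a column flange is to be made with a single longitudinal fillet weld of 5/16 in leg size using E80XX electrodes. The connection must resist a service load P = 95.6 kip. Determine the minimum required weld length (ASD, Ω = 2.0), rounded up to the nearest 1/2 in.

L = 18.5 in

E80XX → F_EXX = 80 ksi.
Throat t_e = 0.707 × 0.3125 = 0.2209 in.
r_n/Ω = (0.6 × 80 × 0.2209) / 2.0 = 5.302 kip/in.
L_req = P / (r_n/Ω) = 95.6 / 5.302 = 18.03 in total.
Round up → use L = 18.5 in.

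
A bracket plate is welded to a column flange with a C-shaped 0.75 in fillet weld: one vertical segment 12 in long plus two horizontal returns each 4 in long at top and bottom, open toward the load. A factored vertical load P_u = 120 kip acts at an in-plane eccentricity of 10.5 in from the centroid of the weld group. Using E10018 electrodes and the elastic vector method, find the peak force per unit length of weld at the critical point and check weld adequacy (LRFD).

f_max ≈ 22 kip/in; adequate

E100XX → F_EXX = 100 ksi.
Total weld length L_w = 20 in. Treat welds as unit-width lines.
Centroid: x̄ = 2×4×2 / 20 = 0.8 in from the vertical weld.
Polar moment about centroid: J = I_x + I_y = [12³/12 + 2×4×6²] + [12×0.8² + 2(4³/12 + 4×1.2²)] = 461.9 in³.
Direct shear f_v = P/L_w = 120 / 20 = 6 kip/in (vertical).
Torsion M = P·e = 120 × 10.5 = 1260 kip·in.
Critical point at (x, y) = (3.2, 6) from centroid. f_tx = M·y/J = 16.37 kip/in; f_ty = M·x/J = 8.73 kip/in.
Resultant f_max = √[f_tx² + (f_v + f_ty)²] = √[16.37² + (6 + 8.73)²] = 22.02 kip/in.
Capacity per unit length: φr_n = 0.75 × 0.6 × 100 × (0.707 × 0.75) = 23.86 kip/in.
22.02 ≤ 23.86 → adequate.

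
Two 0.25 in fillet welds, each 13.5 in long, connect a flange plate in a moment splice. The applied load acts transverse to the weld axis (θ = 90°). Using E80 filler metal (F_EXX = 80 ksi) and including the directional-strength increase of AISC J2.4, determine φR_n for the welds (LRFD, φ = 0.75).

t_e = 0.707 × 0.25 = 0.1767 in; A_we = 0.1767 × 27 = 4.772 in².
Directional factor: 1.0 + 0.5 sin^1.5(90°) = 1.5.
F_nw = 0.6 × 80 × 1.5 = 72 ksi.
φR_n = 0.75 × 72 × 4.772 = 257.7 kip.

φR_n ≈ 258 kip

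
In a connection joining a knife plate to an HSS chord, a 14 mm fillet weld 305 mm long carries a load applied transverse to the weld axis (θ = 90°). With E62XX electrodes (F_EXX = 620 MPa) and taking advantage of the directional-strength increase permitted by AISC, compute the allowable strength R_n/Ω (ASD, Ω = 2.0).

t_e = 0.707 × 14 = 9.898 mm; A_we = 9.898 × 305 = 3019 mm².
Directional factor: 1.0 + 0.5 sin^1.5(90°) = 1.5.
F_nw = 0.6 × 620 × 1.5 = 558 MPa.
R_n/Ω = (558 × 3019) / 2.0 × 10⁻³ = 842.3 kN.

R_n/Ω ≈ 842 kN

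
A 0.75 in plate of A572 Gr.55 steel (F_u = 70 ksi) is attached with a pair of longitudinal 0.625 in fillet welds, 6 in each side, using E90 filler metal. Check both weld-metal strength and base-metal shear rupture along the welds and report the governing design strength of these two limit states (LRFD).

φR_n ≈ 215 kip (weld metal governs)

E90XX → F_EXX = 90 ksi.
t_e = 0.707 × 0.625 = 0.4419 in; L = 12 in.
Weld metal: φR_n = 0.75 × 0.6 × 90 × 0.4419 × 12 = 214.8 kip.
Base metal (shear rupture): φR_n = 0.75 × 0.6 × 70 × 0.75 × 12 = 283.5 kip.
Governing: weld metal.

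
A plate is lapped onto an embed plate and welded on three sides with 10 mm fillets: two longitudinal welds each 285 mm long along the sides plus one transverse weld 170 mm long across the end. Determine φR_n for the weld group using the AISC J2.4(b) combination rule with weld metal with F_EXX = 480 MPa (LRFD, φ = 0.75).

φR_n ≈ 1130 kN

t_e = 0.707 × 10 = 7.07 mm.
R_nwl = 0.6 × 480 × 7.07 × 570 × 10⁻³ = 1161 kN (longitudinal, 2 welds).
R_nwt = 0.6 × 480 × 7.07 × 170 × 10⁻³ = 346.1 kN (transverse, base value).
(i) R_nwl + R_nwt = 1507 kN; (ii) 0.85 R_nwl + 1.5 R_nwt = 1506 kN.
R_n = max = 1507 kN [governs: (i)]; φR_n = 1130 kN.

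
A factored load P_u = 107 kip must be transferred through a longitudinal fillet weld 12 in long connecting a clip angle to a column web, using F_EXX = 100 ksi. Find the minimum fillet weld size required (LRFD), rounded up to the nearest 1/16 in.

Total weld length L = 12 in.
Required throat t_e = P_u / (φ × 0.6 F_EXX × L) = 107 / (0.75 × 0.6 × 100 × 12) = 0.1981 in.
Required leg w = t_e / 0.707 = 0.2803 in → use 5/16 in.

w = 5/16 in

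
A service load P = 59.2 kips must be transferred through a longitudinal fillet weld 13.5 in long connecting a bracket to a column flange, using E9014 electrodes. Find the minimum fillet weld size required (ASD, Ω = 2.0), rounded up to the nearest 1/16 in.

E90XX → F_EXX = 90 ksi.
Total weld length L = 13.5 in.
Required throat t_e = P × Ω / (0.6 F_EXX × L) = 59.2 × 2.0 / (0.6 × 90 × 13.5) = 0.1624 in.
Required leg w = t_e / 0.707 = 0.2297 in → use 1/4 in.

w = 1/4 in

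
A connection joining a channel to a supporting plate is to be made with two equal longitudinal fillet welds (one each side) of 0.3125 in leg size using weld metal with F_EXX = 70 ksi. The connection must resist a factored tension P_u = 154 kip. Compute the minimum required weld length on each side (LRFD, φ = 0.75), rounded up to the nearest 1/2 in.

L = 11.5 in on each side

Throat t_e = 0.707 × 0.3125 = 0.2209 in.
φr_n = 0.75 × 0.6 × 70 × 0.2209 = 6.96 kip/in.
L_req = P_u / φr_n = 154 / 6.96 = 22.13 in total.
Per side: 22.13 / 2 = 11.06 in.
Round up → use L = 11.5 in on each side.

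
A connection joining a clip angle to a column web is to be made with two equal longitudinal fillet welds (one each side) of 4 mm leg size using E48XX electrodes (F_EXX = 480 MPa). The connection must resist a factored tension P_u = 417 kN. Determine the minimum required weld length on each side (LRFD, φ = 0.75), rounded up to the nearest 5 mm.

Throat t_e = 0.707 × 4 = 2.828 mm.
φr_n = 0.75 × 0.6 × 480 × 2.828 × 10⁻³ = 0.6108 kN/mm.
L_req = P_u / φr_n = 417 / 0.6108 = 682.7 mm total.
Per side: 682.7 / 2 = 341.3 mm.
Round up → use L = 345 mm on each side.

L = 345 mm on each side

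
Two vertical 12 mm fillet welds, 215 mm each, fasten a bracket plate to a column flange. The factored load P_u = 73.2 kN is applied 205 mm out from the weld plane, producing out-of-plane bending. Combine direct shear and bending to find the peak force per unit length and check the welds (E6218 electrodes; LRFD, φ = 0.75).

E62XX → F_EXX = 620 MPa.
L_w = 2 × 215 = 430 mm; section modulus (unit throat) S = 2 × L²/6 = 15410 mm².
Direct shear f_v = P/L_w = 73.2×10³/430 = 170.2 N/mm.
Moment M = P × e = 73.2×10³ × 205 = 15006000 N·mm; bending f_b = M/S = 973.9 N/mm.
f_max = √(f_v² + f_b²) = √(170.2² + 973.9²) = 988.7 N/mm.
φr_n = 0.75 × 0.6 × 620 × (0.707 × 12) = 2367 N/mm → adequate.

f_max ≈ 989 N/mm; adequate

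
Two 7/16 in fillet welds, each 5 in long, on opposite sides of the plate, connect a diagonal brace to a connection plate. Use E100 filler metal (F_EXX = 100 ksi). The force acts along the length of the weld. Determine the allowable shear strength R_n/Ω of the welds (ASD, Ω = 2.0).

R_n/Ω ≈ 92.8 kip

Effective throat t_e = 0.707 × 0.4375 = 0.3093 in.
Total length L = 10 in; A_we = 0.3093 × 10 = 3.093 in².
F_nw = 0.6 F_EXX = 0.6 × 100 = 60 ksi.
R_n = 60 × 3.093 = 185.6 kip; R_n/Ω = 185.6/2.0 = 92.79 kip.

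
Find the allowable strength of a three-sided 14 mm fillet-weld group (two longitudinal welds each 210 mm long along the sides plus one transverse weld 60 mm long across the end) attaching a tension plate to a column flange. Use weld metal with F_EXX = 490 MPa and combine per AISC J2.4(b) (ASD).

R_n/Ω ≈ 698 kN

t_e = 0.707 × 14 = 9.898 mm.
R_nwl = 0.6 × 490 × 9.898 × 420 × 10⁻³ = 1222 kN (longitudinal, 2 welds).
R_nwt = 0.6 × 490 × 9.898 × 60 × 10⁻³ = 174.6 kN (transverse, base value).
(i) R_nwl + R_nwt = 1397 kN; (ii) 0.85 R_nwl + 1.5 R_nwt = 1301 kN.
R_n = max = 1397 kN [governs: (i)]; R_n/Ω = 698.4 kN.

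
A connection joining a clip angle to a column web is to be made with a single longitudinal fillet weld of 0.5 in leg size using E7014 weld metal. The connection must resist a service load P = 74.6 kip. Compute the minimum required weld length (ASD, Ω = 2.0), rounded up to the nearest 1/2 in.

E70XX → F_EXX = 70 ksi.
Throat t_e = 0.707 × 0.5 = 0.3535 in.
r_n/Ω = (0.6 × 70 × 0.3535) / 2.0 = 7.423 kip/in.
L_req = P / (r_n/Ω) = 74.6 / 7.423 = 10.05 in total.
Round up → use L = 10.5 in.

L = 10.5 in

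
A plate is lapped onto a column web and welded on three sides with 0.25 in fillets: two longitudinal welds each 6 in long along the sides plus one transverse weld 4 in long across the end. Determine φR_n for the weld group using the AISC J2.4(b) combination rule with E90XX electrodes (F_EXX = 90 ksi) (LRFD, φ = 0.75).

φR_n ≈ 116 kip

t_e = 0.707 × 0.25 = 0.1767 in.
R_nwl = 0.6 × 90 × 0.1767 × 12 = 114.5 kip (longitudinal, 2 welds).
R_nwt = 0.6 × 90 × 0.1767 × 4 = 38.18 kip (transverse, base value).
(i) R_nwl + R_nwt = 152.7 kip; (ii) 0.85 R_nwl + 1.5 R_nwt = 154.6 kip.
R_n = max = 154.6 kip [governs: (ii)]; φR_n = 116 kip.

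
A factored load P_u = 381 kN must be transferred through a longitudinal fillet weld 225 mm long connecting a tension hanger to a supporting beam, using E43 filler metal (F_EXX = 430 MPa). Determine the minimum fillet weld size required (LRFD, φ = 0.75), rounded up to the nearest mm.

Total weld length L = 225 mm.
Required throat t_e = P_u / (φ × 0.6 F_EXX × L) = 381 / (0.75 × 0.6 × 430 × 225 × 10⁻³) = 8.751 mm.
Required leg w = t_e / 0.707 = 12.38 mm → use 13 mm.

w = 13 mm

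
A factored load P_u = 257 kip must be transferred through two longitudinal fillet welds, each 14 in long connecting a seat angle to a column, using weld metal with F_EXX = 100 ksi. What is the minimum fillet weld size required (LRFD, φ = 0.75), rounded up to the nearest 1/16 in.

w = 5/16 in

Total weld length L = 28 in.
Required throat t_e = P_u / (φ × 0.6 F_EXX × L) = 257 / (0.75 × 0.6 × 100 × 28) = 0.204 in.
Required leg w = t_e / 0.707 = 0.2885 in → use 5/16 in.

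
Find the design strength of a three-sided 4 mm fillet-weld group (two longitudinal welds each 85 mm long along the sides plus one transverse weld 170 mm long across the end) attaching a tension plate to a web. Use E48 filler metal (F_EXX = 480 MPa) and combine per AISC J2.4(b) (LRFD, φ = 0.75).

t_e = 0.707 × 4 = 2.828 mm.
R_nwl = 0.6 × 480 × 2.828 × 170 × 10⁻³ = 138.5 kN (longitudinal, 2 welds).
R_nwt = 0.6 × 480 × 2.828 × 170 × 10⁻³ = 138.5 kN (transverse, base value).
(i) R_nwl + R_nwt = 276.9 kN; (ii) 0.85 R_nwl + 1.5 R_nwt = 325.4 kN.
R_n = max = 325.4 kN [governs: (ii)]; φR_n = 244 kN.

φR_n ≈ 244 kN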